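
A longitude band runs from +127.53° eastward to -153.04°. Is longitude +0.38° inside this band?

No

Band width going east from +127.53° to -153.04°: ((-153.04 − 127.53) mod 360) = 79.43°.
Offset of +0.38° east of the west edge: ((0.38 − 127.53) mod 360) = 232.85°.
232.85° > 79.43° ⇒ outside.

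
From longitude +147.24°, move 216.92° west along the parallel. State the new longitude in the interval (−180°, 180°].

-69.68°

Start at +147.24°; shift −216.92° → -69.68°.
-69.68° already lies in (−180°, 180°].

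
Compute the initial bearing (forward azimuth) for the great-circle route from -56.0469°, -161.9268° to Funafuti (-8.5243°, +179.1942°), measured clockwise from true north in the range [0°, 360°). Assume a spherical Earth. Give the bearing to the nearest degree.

335°

Δλ = 179.1942 − -161.9268 = 341.1210°; wrapped into (−180°, 180°]: -18.8790°.
θ = atan2( sin Δλ · cos φ₂ , cos φ₁ · sin φ₂ − sin φ₁ · cos φ₂ · cos Δλ )
  = atan2(-0.32000, 0.69341) = -24.772° → normalised to [0°, 360°): 335.228°.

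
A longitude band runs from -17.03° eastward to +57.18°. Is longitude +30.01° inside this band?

Yes

Band width going east from -17.03° to +57.18°: ((57.18 − -17.03) mod 360) = 74.21°.
Offset of +30.01° east of the west edge: ((30.01 − -17.03) mod 360) = 47.04°.
47.04° ≤ 74.21° ⇒ inside.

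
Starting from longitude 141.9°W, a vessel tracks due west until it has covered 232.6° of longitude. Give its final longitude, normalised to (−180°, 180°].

14.5°W

Start at -141.9°; shift −232.6° → -374.5°.
-374.5° lies outside (−180°, 180°]; add 360° → -14.5°.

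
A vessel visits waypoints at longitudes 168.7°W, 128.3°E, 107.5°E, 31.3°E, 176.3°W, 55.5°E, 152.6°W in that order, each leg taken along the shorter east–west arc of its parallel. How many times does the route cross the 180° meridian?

4

Leg 1: -168.7° → +128.3°, shortest Δλ = -63.0° (west) — crosses 180°.
Leg 2: +128.3° → +107.5°, shortest Δλ = -20.8° (west) — does not cross 180°.
Leg 3: +107.5° → +31.3°, shortest Δλ = -76.2° (west) — does not cross 180°.
Leg 4: +31.3° → -176.3°, shortest Δλ = 152.4° (east) — crosses 180°.
Leg 5: -176.3° → +55.5°, shortest Δλ = -128.2° (west) — crosses 180°.
Leg 6: +55.5° → -152.6°, shortest Δλ = 151.9° (east) — crosses 180°.
Total crossings: 4.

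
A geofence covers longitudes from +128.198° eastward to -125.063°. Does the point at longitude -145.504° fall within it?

Band width going east from +128.198° to -125.063°: ((-125.063 − 128.198) mod 360) = 106.739°.
Offset of -145.504° east of the west edge: ((-145.504 − 128.198) mod 360) = 86.298°.
86.298° ≤ 106.739° ⇒ inside.

Yes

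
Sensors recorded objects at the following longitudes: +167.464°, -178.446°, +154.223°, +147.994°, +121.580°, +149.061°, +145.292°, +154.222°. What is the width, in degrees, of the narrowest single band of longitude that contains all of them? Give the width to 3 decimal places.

Sort the longitudes: -178.446°, +121.580°, +145.292°, +147.994°, +149.061°, +154.222°, +154.223°, +167.464°.
Eastward gaps between consecutive values (wrapping around): 300.026°, 23.712°, 2.702°, 1.067°, 5.161°, 0.001°, 13.241°, 14.090°.
Largest gap = 300.026° ⇒ minimal covering band is its complement: 360° − 300.026° = 59.974°.
Band runs from +121.580° eastward to -178.446°, crossing the antimeridian.

59.974°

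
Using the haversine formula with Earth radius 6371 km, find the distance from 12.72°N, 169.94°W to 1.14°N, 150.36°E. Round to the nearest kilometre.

4559 km

Δλ = 150.36 − -169.94 = 320.30°; wrapped into (−180°, 180°]: -39.70°.
Δφ = 1.14 − 12.72 = -11.58°.
a = sin²(Δφ/2) + cos φ₁ · cos φ₂ · sin²(Δλ/2) = 0.122626.
c = 2·atan2(√a, √(1−a)) = 0.71553 rad → d = 6371·c ≈ 4558.61 km.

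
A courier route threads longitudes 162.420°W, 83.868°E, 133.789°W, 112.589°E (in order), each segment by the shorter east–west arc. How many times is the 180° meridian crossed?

3

Leg 1: -162.420° → +83.868°, shortest Δλ = -113.712° (west) — crosses 180°.
Leg 2: +83.868° → -133.789°, shortest Δλ = 142.343° (east) — crosses 180°.
Leg 3: -133.789° → +112.589°, shortest Δλ = -113.622° (west) — crosses 180°.
Total crossings: 3.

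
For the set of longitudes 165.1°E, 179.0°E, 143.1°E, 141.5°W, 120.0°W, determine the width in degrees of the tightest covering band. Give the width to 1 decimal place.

96.9°

Sort the longitudes: -141.5°, -120.0°, +143.1°, +165.1°, +179.0°.
Eastward gaps between consecutive values (wrapping around): 21.5°, 263.1°, 22.0°, 13.9°, 39.5°.
Largest gap = 263.1° ⇒ minimal covering band is its complement: 360° − 263.1° = 96.9°.
Band runs from +143.1° eastward to -120.0°, crossing the antimeridian.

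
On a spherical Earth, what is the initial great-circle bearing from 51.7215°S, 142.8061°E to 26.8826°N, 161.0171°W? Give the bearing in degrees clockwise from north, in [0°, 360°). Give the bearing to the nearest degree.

Δλ = -161.0171 − 142.8061 = -303.8232°; wrapped into (−180°, 180°]: 56.1768°.
θ = atan2( sin Δλ · cos φ₂ , cos φ₁ · sin φ₂ − sin φ₁ · cos φ₂ · cos Δλ )
  = atan2(0.74098, 0.66985) = 47.886° → normalised to [0°, 360°): 47.886°.

48°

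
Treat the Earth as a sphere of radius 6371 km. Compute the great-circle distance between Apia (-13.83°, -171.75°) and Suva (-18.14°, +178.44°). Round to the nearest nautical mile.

622 nmi

Δλ = 178.44 − -171.75 = 350.19°; wrapped into (−180°, 180°]: -9.81°.
Δφ = -18.14 − -13.83 = -4.31°.
a = sin²(Δφ/2) + cos φ₁ · cos φ₂ · sin²(Δλ/2) = 0.008160.
c = 2·atan2(√a, √(1−a)) = 0.18091 rad → d = 6371·c ≈ 1152.60 km ≈ 622.35 nmi.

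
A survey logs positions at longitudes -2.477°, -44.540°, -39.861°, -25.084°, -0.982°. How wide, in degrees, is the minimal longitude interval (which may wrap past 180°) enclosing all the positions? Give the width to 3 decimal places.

43.558°

Sort the longitudes: -44.540°, -39.861°, -25.084°, -2.477°, -0.982°.
Eastward gaps between consecutive values (wrapping around): 4.679°, 14.777°, 22.607°, 1.495°, 316.442°.
Largest gap = 316.442° ⇒ minimal covering band is its complement: 360° − 316.442° = 43.558°.
Band runs from -44.540° eastward to -0.982°.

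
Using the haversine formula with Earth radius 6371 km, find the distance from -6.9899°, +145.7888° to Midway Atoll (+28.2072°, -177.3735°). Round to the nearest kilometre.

Δλ = -177.3735 − 145.7888 = -323.1623°; wrapped into (−180°, 180°]: 36.8377°.
Δφ = 28.2072 − -6.9899 = 35.1971°.
a = sin²(Δφ/2) + cos φ₁ · cos φ₂ · sin²(Δλ/2) = 0.178735.
c = 2·atan2(√a, √(1−a)) = 0.87300 rad → d = 6371·c ≈ 5561.89 km.

5562 km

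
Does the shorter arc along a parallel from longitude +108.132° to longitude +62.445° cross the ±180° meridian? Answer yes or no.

No

Signed shortest Δλ = ((62.445 − 108.132 + 180) mod 360) − 180 = -45.687°.
Going west by 45.687° from +108.132° reaches +62.445° without touching 180°.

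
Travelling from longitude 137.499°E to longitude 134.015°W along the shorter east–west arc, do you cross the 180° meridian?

Yes

Naïve |-134.015 − 137.499| = 271.514° > 180°, so the shorter arc goes the other way round — across 180°.
Signed shortest Δλ = ((-134.015 − 137.499 + 180) mod 360) − 180 = 88.486°.
Going east by 88.486° from +137.499° passes through 180° before reaching -134.015°.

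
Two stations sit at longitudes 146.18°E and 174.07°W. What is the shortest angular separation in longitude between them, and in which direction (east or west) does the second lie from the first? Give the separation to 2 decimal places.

39.75° east

Raw difference: -174.07 − 146.18 = -320.25°.
Normalise into (−180°, 180°]: -320.25° + 360° = 39.75°.
Positive ⇒ the second point lies to the east; separation 39.75°.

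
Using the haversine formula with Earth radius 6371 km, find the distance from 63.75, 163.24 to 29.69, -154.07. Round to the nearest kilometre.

4825 km

Δλ = -154.07 − 163.24 = -317.31°; wrapped into (−180°, 180°]: 42.69°.
Δφ = 29.69 − 63.75 = -34.06°.
a = sin²(Δφ/2) + cos φ₁ · cos φ₂ · sin²(Δλ/2) = 0.136678.
c = 2·atan2(√a, √(1−a)) = 0.75737 rad → d = 6371·c ≈ 4825.21 km.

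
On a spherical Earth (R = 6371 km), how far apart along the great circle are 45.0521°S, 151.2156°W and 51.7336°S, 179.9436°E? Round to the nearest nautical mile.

1208 nmi

Δλ = 179.9436 − -151.2156 = 331.1592°; wrapped into (−180°, 180°]: -28.8408°.
Δφ = -51.7336 − -45.0521 = -6.6815°.
a = sin²(Δφ/2) + cos φ₁ · cos φ₂ · sin²(Δλ/2) = 0.030530.
c = 2·atan2(√a, √(1−a)) = 0.35126 rad → d = 6371·c ≈ 2237.89 km ≈ 1208.37 nmi.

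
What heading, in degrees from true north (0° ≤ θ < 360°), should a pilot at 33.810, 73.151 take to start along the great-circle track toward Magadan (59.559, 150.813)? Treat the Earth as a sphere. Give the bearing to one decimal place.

37.0°

Δλ = 150.813 − 73.151 = 77.662°.
θ = atan2( sin Δλ · cos φ₂ , cos φ₁ · sin φ₂ − sin φ₁ · cos φ₂ · cos Δλ )
  = atan2(0.49495, 0.65611) = 37.030° → normalised to [0°, 360°): 37.030°.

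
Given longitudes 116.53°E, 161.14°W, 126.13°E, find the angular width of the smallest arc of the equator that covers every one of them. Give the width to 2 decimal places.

82.33°

Sort the longitudes: -161.14°, +116.53°, +126.13°.
Eastward gaps between consecutive values (wrapping around): 277.67°, 9.60°, 72.73°.
Largest gap = 277.67° ⇒ minimal covering band is its complement: 360° − 277.67° = 82.33°.
Band runs from +116.53° eastward to -161.14°, crossing the antimeridian.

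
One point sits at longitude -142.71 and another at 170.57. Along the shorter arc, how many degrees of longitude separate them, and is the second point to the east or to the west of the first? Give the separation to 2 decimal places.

Raw difference: 170.57 − -142.71 = 313.28°.
Normalise into (−180°, 180°]: 313.28° − 360° = -46.72°.
Negative ⇒ the second point lies to the west; separation 46.72°.

46.72° west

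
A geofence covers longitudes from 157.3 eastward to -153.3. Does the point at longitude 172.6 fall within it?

Band width going east from +157.3° to -153.3°: ((-153.3 − 157.3) mod 360) = 49.4°.
Offset of +172.6° east of the west edge: ((172.6 − 157.3) mod 360) = 15.3°.
15.3° ≤ 49.4° ⇒ inside.

Yes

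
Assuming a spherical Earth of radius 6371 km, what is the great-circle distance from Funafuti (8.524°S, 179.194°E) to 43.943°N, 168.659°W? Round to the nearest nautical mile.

Δλ = -168.659 − 179.194 = -347.853°; wrapped into (−180°, 180°]: 12.147°.
Δφ = 43.943 − -8.524 = 52.467°.
a = sin²(Δφ/2) + cos φ₁ · cos φ₂ · sin²(Δλ/2) = 0.203362.
c = 2·atan2(√a, √(1−a)) = 0.93567 rad → d = 6371·c ≈ 5961.18 km ≈ 3218.78 nmi.

3219 nmi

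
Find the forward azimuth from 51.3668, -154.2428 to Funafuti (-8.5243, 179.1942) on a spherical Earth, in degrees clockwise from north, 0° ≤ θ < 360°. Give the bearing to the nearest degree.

Δλ = 179.1942 − -154.2428 = 333.4370°; wrapped into (−180°, 180°]: -26.5630°.
θ = atan2( sin Δλ · cos φ₂ , cos φ₁ · sin φ₂ − sin φ₁ · cos φ₂ · cos Δλ )
  = atan2(-0.44224, -0.78353) = -150.559° → normalised to [0°, 360°): 209.441°.

209°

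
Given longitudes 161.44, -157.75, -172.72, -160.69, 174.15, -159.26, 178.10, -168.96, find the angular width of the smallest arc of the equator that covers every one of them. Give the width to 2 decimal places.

40.81°

Sort the longitudes: -172.72°, -168.96°, -160.69°, -159.26°, -157.75°, +161.44°, +174.15°, +178.10°.
Eastward gaps between consecutive values (wrapping around): 3.76°, 8.27°, 1.43°, 1.51°, 319.19°, 12.71°, 3.95°, 9.18°.
Largest gap = 319.19° ⇒ minimal covering band is its complement: 360° − 319.19° = 40.81°.
Band runs from +161.44° eastward to -157.75°, crossing the antimeridian.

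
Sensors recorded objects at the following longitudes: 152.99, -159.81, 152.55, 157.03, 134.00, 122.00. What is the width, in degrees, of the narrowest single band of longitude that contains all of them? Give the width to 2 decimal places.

78.19°

Sort the longitudes: -159.81°, +122.00°, +134.00°, +152.55°, +152.99°, +157.03°.
Eastward gaps between consecutive values (wrapping around): 281.81°, 12.00°, 18.55°, 0.44°, 4.04°, 43.16°.
Largest gap = 281.81° ⇒ minimal covering band is its complement: 360° − 281.81° = 78.19°.
Band runs from +122.00° eastward to -159.81°, crossing the antimeridian.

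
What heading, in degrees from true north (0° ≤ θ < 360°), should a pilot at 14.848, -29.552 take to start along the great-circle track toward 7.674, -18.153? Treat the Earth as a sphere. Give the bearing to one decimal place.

Δλ = -18.153 − -29.552 = 11.399°.
θ = atan2( sin Δλ · cos φ₂ , cos φ₁ · sin φ₂ − sin φ₁ · cos φ₂ · cos Δλ )
  = atan2(0.19587, -0.11987) = 121.467° → normalised to [0°, 360°): 121.467°.

121.5°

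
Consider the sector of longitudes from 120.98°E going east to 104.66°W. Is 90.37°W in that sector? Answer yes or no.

Band width going east from +120.98° to -104.66°: ((-104.66 − 120.98) mod 360) = 134.36°.
Offset of -90.37° east of the west edge: ((-90.37 − 120.98) mod 360) = 148.65°.
148.65° > 134.36° ⇒ outside.

No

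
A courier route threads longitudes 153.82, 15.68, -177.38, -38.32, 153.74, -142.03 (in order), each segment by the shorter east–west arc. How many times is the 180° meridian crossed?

3

Leg 1: +153.82° → +15.68°, shortest Δλ = -138.14° (west) — does not cross 180°.
Leg 2: +15.68° → -177.38°, shortest Δλ = 166.94° (east) — crosses 180°.
Leg 3: -177.38° → -38.32°, shortest Δλ = 139.06° (east) — does not cross 180°.
Leg 4: -38.32° → +153.74°, shortest Δλ = -167.94° (west) — crosses 180°.
Leg 5: +153.74° → -142.03°, shortest Δλ = 64.23° (east) — crosses 180°.
Total crossings: 3.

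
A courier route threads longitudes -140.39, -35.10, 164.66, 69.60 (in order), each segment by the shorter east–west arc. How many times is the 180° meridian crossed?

Leg 1: -140.39° → -35.10°, shortest Δλ = 105.29° (east) — does not cross 180°.
Leg 2: -35.10° → +164.66°, shortest Δλ = -160.24° (west) — crosses 180°.
Leg 3: +164.66° → +69.60°, shortest Δλ = -95.06° (west) — does not cross 180°.
Total crossings: 1.

1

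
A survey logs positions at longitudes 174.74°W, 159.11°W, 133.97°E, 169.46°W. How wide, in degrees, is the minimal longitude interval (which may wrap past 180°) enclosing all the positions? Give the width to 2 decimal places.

Sort the longitudes: -174.74°, -169.46°, -159.11°, +133.97°.
Eastward gaps between consecutive values (wrapping around): 5.28°, 10.35°, 293.08°, 51.29°.
Largest gap = 293.08° ⇒ minimal covering band is its complement: 360° − 293.08° = 66.92°.
Band runs from +133.97° eastward to -159.11°, crossing the antimeridian.

66.92°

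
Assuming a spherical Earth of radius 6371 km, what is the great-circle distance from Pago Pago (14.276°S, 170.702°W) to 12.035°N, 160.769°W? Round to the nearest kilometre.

Δλ = -160.769 − -170.702 = 9.933°.
Δφ = 12.035 − -14.276 = 26.311°.
a = sin²(Δφ/2) + cos φ₁ · cos φ₂ · sin²(Δλ/2) = 0.058903.
c = 2·atan2(√a, √(1−a)) = 0.49030 rad → d = 6371·c ≈ 3123.67 km.

3124 km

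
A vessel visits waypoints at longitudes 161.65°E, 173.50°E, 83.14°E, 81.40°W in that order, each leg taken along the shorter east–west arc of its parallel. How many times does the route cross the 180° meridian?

0

Leg 1: +161.65° → +173.50°, shortest Δλ = 11.85° (east) — does not cross 180°.
Leg 2: +173.50° → +83.14°, shortest Δλ = -90.36° (west) — does not cross 180°.
Leg 3: +83.14° → -81.40°, shortest Δλ = -164.54° (west) — does not cross 180°.
Total crossings: 0.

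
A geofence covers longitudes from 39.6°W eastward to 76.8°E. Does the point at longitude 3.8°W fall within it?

Band width going east from -39.6° to +76.8°: ((76.8 − -39.6) mod 360) = 116.4°.
Offset of -3.8° east of the west edge: ((-3.8 − -39.6) mod 360) = 35.8°.
35.8° ≤ 116.4° ⇒ inside.

Yes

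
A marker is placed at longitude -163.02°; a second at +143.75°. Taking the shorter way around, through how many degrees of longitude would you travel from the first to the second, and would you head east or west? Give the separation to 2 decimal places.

Raw difference: 143.75 − -163.02 = 306.77°.
Normalise into (−180°, 180°]: 306.77° − 360° = -53.23°.
Negative ⇒ the second point lies to the west; separation 53.23°.

53.23° west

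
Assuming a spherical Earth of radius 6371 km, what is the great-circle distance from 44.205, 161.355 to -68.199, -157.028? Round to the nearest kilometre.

12969 km

Δλ = -157.028 − 161.355 = -318.383°; wrapped into (−180°, 180°]: 41.617°.
Δφ = -68.199 − 44.205 = -112.404°.
a = sin²(Δφ/2) + cos φ₁ · cos φ₂ · sin²(Δλ/2) = 0.724165.
c = 2·atan2(√a, √(1−a)) = 2.03569 rad → d = 6371·c ≈ 12969.40 km.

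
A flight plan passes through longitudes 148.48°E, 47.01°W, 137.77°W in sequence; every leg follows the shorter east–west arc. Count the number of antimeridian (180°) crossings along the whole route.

Leg 1: +148.48° → -47.01°, shortest Δλ = 164.51° (east) — crosses 180°.
Leg 2: -47.01° → -137.77°, shortest Δλ = -90.76° (west) — does not cross 180°.
Total crossings: 1.

1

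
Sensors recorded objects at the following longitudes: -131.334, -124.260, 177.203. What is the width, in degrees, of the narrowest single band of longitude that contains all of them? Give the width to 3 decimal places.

58.537°

Sort the longitudes: -131.334°, -124.260°, +177.203°.
Eastward gaps between consecutive values (wrapping around): 7.074°, 301.463°, 51.463°.
Largest gap = 301.463° ⇒ minimal covering band is its complement: 360° − 301.463° = 58.537°.
Band runs from +177.203° eastward to -124.260°, crossing the antimeridian.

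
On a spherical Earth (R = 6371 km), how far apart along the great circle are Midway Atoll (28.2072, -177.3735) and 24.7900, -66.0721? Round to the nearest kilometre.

10597 km

Δλ = -66.0721 − -177.3735 = 111.3014°.
Δφ = 24.7900 − 28.2072 = -3.4172°.
a = sin²(Δφ/2) + cos φ₁ · cos φ₂ · sin²(Δλ/2) = 0.546225.
c = 2·atan2(√a, √(1−a)) = 1.66338 rad → d = 6371·c ≈ 10597.38 km.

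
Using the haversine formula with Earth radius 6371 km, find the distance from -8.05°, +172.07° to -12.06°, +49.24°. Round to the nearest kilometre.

13312 km

Δλ = 49.24 − 172.07 = -122.83°.
Δφ = -12.06 − -8.05 = -4.01°.
a = sin²(Δφ/2) + cos φ₁ · cos φ₂ · sin²(Δλ/2) = 0.747850.
c = 2·atan2(√a, √(1−a)) = 2.08944 rad → d = 6371·c ≈ 13311.80 km.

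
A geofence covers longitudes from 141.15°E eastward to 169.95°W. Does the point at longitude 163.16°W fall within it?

Band width going east from +141.15° to -169.95°: ((-169.95 − 141.15) mod 360) = 48.90°.
Offset of -163.16° east of the west edge: ((-163.16 − 141.15) mod 360) = 55.69°.
55.69° > 48.90° ⇒ outside.

No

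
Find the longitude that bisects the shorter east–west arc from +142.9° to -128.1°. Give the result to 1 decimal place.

-172.6°

Signed shortest Δλ from +142.9° to -128.1° is +89.0°.
Midpoint longitude = +142.9° + (+89.0°)/2 = +142.9° + 44.5° = +187.4°.
Normalise into (−180°, 180°]: -172.6°.
(The naïve average (+142.9 + -128.1)/2 = 7.4° is on the wrong side of the globe.)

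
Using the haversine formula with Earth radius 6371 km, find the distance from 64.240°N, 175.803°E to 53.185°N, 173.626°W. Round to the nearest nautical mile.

739 nmi

Δλ = -173.626 − 175.803 = -349.429°; wrapped into (−180°, 180°]: 10.571°.
Δφ = 53.185 − 64.240 = -11.055°.
a = sin²(Δφ/2) + cos φ₁ · cos φ₂ · sin²(Δλ/2) = 0.011488.
c = 2·atan2(√a, √(1−a)) = 0.21478 rad → d = 6371·c ≈ 1368.35 km ≈ 738.85 nmi.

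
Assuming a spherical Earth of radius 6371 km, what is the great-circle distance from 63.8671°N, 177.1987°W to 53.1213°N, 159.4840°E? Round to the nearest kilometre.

Δλ = 159.4840 − -177.1987 = 336.6827°; wrapped into (−180°, 180°]: -23.3173°.
Δφ = 53.1213 − 63.8671 = -10.7458°.
a = sin²(Δφ/2) + cos φ₁ · cos φ₂ · sin²(Δλ/2) = 0.019562.
c = 2·atan2(√a, √(1−a)) = 0.28065 rad → d = 6371·c ≈ 1788.02 km.

1788 km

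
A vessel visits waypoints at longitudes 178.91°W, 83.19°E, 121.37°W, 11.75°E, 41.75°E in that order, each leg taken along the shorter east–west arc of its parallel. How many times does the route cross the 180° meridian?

2

Leg 1: -178.91° → +83.19°, shortest Δλ = -97.9° (west) — crosses 180°.
Leg 2: +83.19° → -121.37°, shortest Δλ = 155.44° (east) — crosses 180°.
Leg 3: -121.37° → +11.75°, shortest Δλ = 133.12° (east) — does not cross 180°.
Leg 4: +11.75° → +41.75°, shortest Δλ = 30.0° (east) — does not cross 180°.
Total crossings: 2.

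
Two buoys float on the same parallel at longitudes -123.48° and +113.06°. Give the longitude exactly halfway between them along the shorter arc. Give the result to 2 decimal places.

Signed shortest Δλ from -123.48° to +113.06° is -123.46°.
Midpoint longitude = -123.48° + (-123.46°)/2 = -123.48° − 61.73° = -185.21°.
Normalise into (−180°, 180°]: +174.79°.
(The naïve average (-123.48 + +113.06)/2 = -5.21° is on the wrong side of the globe.)

+174.79°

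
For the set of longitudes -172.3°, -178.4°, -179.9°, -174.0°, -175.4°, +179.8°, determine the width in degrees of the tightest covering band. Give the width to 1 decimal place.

7.9°

Sort the longitudes: -179.9°, -178.4°, -175.4°, -174.0°, -172.3°, +179.8°.
Eastward gaps between consecutive values (wrapping around): 1.5°, 3.0°, 1.4°, 1.7°, 352.1°, 0.3°.
Largest gap = 352.1° ⇒ minimal covering band is its complement: 360° − 352.1° = 7.9°.
Band runs from +179.8° eastward to -172.3°, crossing the antimeridian.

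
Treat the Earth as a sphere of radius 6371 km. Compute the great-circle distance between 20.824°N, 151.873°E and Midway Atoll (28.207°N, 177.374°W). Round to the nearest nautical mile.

Δλ = -177.374 − 151.873 = -329.247°; wrapped into (−180°, 180°]: 30.753°.
Δφ = 28.207 − 20.824 = 7.383°.
a = sin²(Δφ/2) + cos φ₁ · cos φ₂ · sin²(Δλ/2) = 0.062058.
c = 2·atan2(√a, √(1−a)) = 0.50353 rad → d = 6371·c ≈ 3208.01 km ≈ 1732.19 nmi.

1732 nmi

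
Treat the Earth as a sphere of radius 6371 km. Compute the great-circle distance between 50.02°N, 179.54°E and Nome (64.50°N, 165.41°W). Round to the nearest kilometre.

1836 km

Δλ = -165.41 − 179.54 = -344.95°; wrapped into (−180°, 180°]: 15.05°.
Δφ = 64.50 − 50.02 = 14.48°.
a = sin²(Δφ/2) + cos φ₁ · cos φ₂ · sin²(Δλ/2) = 0.020626.
c = 2·atan2(√a, √(1−a)) = 0.28824 rad → d = 6371·c ≈ 1836.35 km.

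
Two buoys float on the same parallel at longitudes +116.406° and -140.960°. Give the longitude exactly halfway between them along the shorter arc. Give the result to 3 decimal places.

+167.723°

Signed shortest Δλ from +116.406° to -140.960° is +102.634°.
Midpoint longitude = +116.406° + (+102.634°)/2 = +116.406° + 51.317° = +167.723°.
(The naïve average (+116.406 + -140.960)/2 = -12.277° is on the wrong side of the globe.)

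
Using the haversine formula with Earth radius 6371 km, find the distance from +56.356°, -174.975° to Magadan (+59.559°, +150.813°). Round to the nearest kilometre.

2026 km

Δλ = 150.813 − -174.975 = 325.788°; wrapped into (−180°, 180°]: -34.212°.
Δφ = 59.559 − 56.356 = 3.203°.
a = sin²(Δφ/2) + cos φ₁ · cos φ₂ · sin²(Δλ/2) = 0.025067.
c = 2·atan2(√a, √(1−a)) = 0.31799 rad → d = 6371·c ≈ 2025.90 km.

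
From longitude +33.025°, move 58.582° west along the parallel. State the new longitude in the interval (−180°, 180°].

Start at +33.025°; shift −58.582° → -25.557°.
-25.557° already lies in (−180°, 180°].

-25.557°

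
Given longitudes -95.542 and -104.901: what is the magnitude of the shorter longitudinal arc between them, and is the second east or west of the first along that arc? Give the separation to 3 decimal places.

Raw difference: -104.901 − -95.542 = -9.359°.
Normalise into (−180°, 180°]: -9.359° stays -9.359°.
Negative ⇒ the second point lies to the west; separation 9.359°.

9.359° west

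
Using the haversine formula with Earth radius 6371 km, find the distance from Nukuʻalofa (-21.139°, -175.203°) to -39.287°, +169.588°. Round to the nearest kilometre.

2484 km

Δλ = 169.588 − -175.203 = 344.791°; wrapped into (−180°, 180°]: -15.209°.
Δφ = -39.287 − -21.139 = -18.148°.
a = sin²(Δφ/2) + cos φ₁ · cos φ₂ · sin²(Δλ/2) = 0.037515.
c = 2·atan2(√a, √(1−a)) = 0.38984 rad → d = 6371·c ≈ 2483.66 km.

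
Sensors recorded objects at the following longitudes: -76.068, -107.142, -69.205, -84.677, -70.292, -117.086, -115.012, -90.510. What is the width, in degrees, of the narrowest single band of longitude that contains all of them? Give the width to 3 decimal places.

Sort the longitudes: -117.086°, -115.012°, -107.142°, -90.510°, -84.677°, -76.068°, -70.292°, -69.205°.
Eastward gaps between consecutive values (wrapping around): 2.074°, 7.870°, 16.632°, 5.833°, 8.609°, 5.776°, 1.087°, 312.119°.
Largest gap = 312.119° ⇒ minimal covering band is its complement: 360° − 312.119° = 47.881°.
Band runs from -117.086° eastward to -69.205°.

47.881°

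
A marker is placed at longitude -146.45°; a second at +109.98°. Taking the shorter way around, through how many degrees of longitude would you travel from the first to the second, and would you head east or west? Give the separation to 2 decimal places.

103.57° west

Raw difference: 109.98 − -146.45 = 256.43°.
Normalise into (−180°, 180°]: 256.43° − 360° = -103.57°.
Negative ⇒ the second point lies to the west; separation 103.57°.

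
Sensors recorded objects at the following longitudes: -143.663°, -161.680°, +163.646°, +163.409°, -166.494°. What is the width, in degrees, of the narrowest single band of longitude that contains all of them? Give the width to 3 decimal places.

52.928°

Sort the longitudes: -166.494°, -161.680°, -143.663°, +163.409°, +163.646°.
Eastward gaps between consecutive values (wrapping around): 4.814°, 18.017°, 307.072°, 0.237°, 29.860°.
Largest gap = 307.072° ⇒ minimal covering band is its complement: 360° − 307.072° = 52.928°.
Band runs from +163.409° eastward to -143.663°, crossing the antimeridian.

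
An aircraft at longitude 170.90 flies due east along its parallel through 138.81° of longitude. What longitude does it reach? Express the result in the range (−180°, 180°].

Start at +170.90°; shift +138.81° → +309.71°.
+309.71° lies outside (−180°, 180°]; subtract 360° → -50.29°.

-50.29°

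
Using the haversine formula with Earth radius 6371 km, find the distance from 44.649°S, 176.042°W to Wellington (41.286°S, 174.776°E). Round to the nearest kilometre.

Δλ = 174.776 − -176.042 = 350.818°; wrapped into (−180°, 180°]: -9.182°.
Δφ = -41.286 − -44.649 = 3.363°.
a = sin²(Δφ/2) + cos φ₁ · cos φ₂ · sin²(Δλ/2) = 0.004286.
c = 2·atan2(√a, √(1−a)) = 0.13103 rad → d = 6371·c ≈ 834.78 km.

835 km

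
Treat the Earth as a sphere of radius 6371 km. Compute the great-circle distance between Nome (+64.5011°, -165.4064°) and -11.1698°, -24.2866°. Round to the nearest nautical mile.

Δλ = -24.2866 − -165.4064 = 141.1198°.
Δφ = -11.1698 − 64.5011 = -75.6709°.
a = sin²(Δφ/2) + cos φ₁ · cos φ₂ · sin²(Δλ/2) = 0.751811.
c = 2·atan2(√a, √(1−a)) = 2.09858 rad → d = 6371·c ≈ 13370.07 km ≈ 7219.26 nmi.

7219 nmi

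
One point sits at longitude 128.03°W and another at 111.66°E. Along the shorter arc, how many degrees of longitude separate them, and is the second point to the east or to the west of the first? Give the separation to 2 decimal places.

120.31° west

Raw difference: 111.66 − -128.03 = 239.69°.
Normalise into (−180°, 180°]: 239.69° − 360° = -120.31°.
Negative ⇒ the second point lies to the west; separation 120.31°.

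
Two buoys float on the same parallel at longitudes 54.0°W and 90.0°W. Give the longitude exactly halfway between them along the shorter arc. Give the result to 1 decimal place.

Signed shortest Δλ from -54.0° to -90.0° is -36.0°.
Midpoint longitude = -54.0° + (-36.0°)/2 = -54.0° − 18.0° = -72.0°.

72.0°W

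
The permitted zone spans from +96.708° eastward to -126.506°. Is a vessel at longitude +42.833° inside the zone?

No

Band width going east from +96.708° to -126.506°: ((-126.506 − 96.708) mod 360) = 136.786°.
Offset of +42.833° east of the west edge: ((42.833 − 96.708) mod 360) = 306.125°.
306.125° > 136.786° ⇒ outside.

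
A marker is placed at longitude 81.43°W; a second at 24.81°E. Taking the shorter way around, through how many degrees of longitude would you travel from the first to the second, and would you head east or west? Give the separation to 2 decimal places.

106.24° east

Raw difference: 24.81 − -81.43 = 106.24°.
Normalise into (−180°, 180°]: 106.24° stays 106.24°.
Positive ⇒ the second point lies to the east; separation 106.24°.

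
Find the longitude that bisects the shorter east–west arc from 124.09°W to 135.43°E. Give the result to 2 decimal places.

Signed shortest Δλ from -124.09° to +135.43° is -100.48°.
Midpoint longitude = -124.09° + (-100.48°)/2 = -124.09° − 50.24° = -174.33°.
(The naïve average (-124.09 + +135.43)/2 = 5.67° is on the wrong side of the globe.)

174.33°W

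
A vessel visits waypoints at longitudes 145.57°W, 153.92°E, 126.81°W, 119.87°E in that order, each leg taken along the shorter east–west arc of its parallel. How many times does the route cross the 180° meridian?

3

Leg 1: -145.57° → +153.92°, shortest Δλ = -60.51° (west) — crosses 180°.
Leg 2: +153.92° → -126.81°, shortest Δλ = 79.27° (east) — crosses 180°.
Leg 3: -126.81° → +119.87°, shortest Δλ = -113.32° (west) — crosses 180°.
Total crossings: 3.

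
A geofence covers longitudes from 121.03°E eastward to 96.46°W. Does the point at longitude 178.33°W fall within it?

Yes

Band width going east from +121.03° to -96.46°: ((-96.46 − 121.03) mod 360) = 142.51°.
Offset of -178.33° east of the west edge: ((-178.33 − 121.03) mod 360) = 60.64°.
60.64° ≤ 142.51° ⇒ inside.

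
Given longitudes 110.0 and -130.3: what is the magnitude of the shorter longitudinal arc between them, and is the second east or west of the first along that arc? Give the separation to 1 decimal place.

119.7° east

Raw difference: -130.3 − 110.0 = -240.3°.
Normalise into (−180°, 180°]: -240.3° + 360° = 119.7°.
Positive ⇒ the second point lies to the east; separation 119.7°.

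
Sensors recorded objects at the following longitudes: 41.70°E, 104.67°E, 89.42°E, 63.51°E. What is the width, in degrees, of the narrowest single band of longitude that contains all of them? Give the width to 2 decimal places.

62.97°

Sort the longitudes: +41.70°, +63.51°, +89.42°, +104.67°.
Eastward gaps between consecutive values (wrapping around): 21.81°, 25.91°, 15.25°, 297.03°.
Largest gap = 297.03° ⇒ minimal covering band is its complement: 360° − 297.03° = 62.97°.
Band runs from +41.70° eastward to +104.67°.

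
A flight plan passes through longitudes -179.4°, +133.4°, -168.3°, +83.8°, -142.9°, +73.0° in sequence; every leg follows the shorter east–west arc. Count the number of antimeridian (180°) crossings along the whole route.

Leg 1: -179.4° → +133.4°, shortest Δλ = -47.2° (west) — crosses 180°.
Leg 2: +133.4° → -168.3°, shortest Δλ = 58.3° (east) — crosses 180°.
Leg 3: -168.3° → +83.8°, shortest Δλ = -107.9° (west) — crosses 180°.
Leg 4: +83.8° → -142.9°, shortest Δλ = 133.3° (east) — crosses 180°.
Leg 5: -142.9° → +73.0°, shortest Δλ = -144.1° (west) — crosses 180°.
Total crossings: 5.

5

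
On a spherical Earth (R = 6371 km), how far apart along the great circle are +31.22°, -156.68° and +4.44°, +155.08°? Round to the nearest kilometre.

5844 km

Δλ = 155.08 − -156.68 = 311.76°; wrapped into (−180°, 180°]: -48.24°.
Δφ = 4.44 − 31.22 = -26.78°.
a = sin²(Δφ/2) + cos φ₁ · cos φ₂ · sin²(Δλ/2) = 0.196010.
c = 2·atan2(√a, √(1−a)) = 0.91728 rad → d = 6371·c ≈ 5844.01 km.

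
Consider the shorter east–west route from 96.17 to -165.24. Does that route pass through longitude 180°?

Naïve |-165.24 − 96.17| = 261.41° > 180°, so the shorter arc goes the other way round — across 180°.
Signed shortest Δλ = ((-165.24 − 96.17 + 180) mod 360) − 180 = 98.59°.
Going east by 98.59° from +96.17° passes through 180° before reaching -165.24°.

Yes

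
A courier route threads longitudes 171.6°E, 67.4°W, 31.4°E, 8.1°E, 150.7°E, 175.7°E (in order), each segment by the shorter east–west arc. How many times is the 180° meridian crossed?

Leg 1: +171.6° → -67.4°, shortest Δλ = 121.0° (east) — crosses 180°.
Leg 2: -67.4° → +31.4°, shortest Δλ = 98.8° (east) — does not cross 180°.
Leg 3: +31.4° → +8.1°, shortest Δλ = -23.3° (west) — does not cross 180°.
Leg 4: +8.1° → +150.7°, shortest Δλ = 142.6° (east) — does not cross 180°.
Leg 5: +150.7° → +175.7°, shortest Δλ = 25.0° (east) — does not cross 180°.
Total crossings: 1.

1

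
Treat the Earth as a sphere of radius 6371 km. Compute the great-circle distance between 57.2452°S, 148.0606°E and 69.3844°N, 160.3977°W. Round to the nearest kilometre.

14674 km

Δλ = -160.3977 − 148.0606 = -308.4583°; wrapped into (−180°, 180°]: 51.5417°.
Δφ = 69.3844 − -57.2452 = 126.6296°.
a = sin²(Δφ/2) + cos φ₁ · cos φ₂ · sin²(Δλ/2) = 0.834330.
c = 2·atan2(√a, √(1−a)) = 2.30320 rad → d = 6371·c ≈ 14673.69 km.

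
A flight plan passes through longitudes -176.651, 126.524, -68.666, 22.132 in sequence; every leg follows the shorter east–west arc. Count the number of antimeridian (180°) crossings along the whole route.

2

Leg 1: -176.651° → +126.524°, shortest Δλ = -56.825° (west) — crosses 180°.
Leg 2: +126.524° → -68.666°, shortest Δλ = 164.81° (east) — crosses 180°.
Leg 3: -68.666° → +22.132°, shortest Δλ = 90.798° (east) — does not cross 180°.
Total crossings: 2.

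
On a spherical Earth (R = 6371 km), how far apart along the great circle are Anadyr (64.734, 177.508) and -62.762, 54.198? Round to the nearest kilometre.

17312 km

Δλ = 54.198 − 177.508 = -123.310°.
Δφ = -62.762 − 64.734 = -127.496°.
a = sin²(Δφ/2) + cos φ₁ · cos φ₂ · sin²(Δλ/2) = 0.955669.
c = 2·atan2(√a, √(1−a)) = 2.71732 rad → d = 6371·c ≈ 17312.03 km.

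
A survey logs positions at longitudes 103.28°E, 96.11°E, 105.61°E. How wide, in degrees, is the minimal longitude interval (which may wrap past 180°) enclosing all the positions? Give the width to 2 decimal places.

9.50°

Sort the longitudes: +96.11°, +103.28°, +105.61°.
Eastward gaps between consecutive values (wrapping around): 7.17°, 2.33°, 350.50°.
Largest gap = 350.50° ⇒ minimal covering band is its complement: 360° − 350.50° = 9.50°.
Band runs from +96.11° eastward to +105.61°.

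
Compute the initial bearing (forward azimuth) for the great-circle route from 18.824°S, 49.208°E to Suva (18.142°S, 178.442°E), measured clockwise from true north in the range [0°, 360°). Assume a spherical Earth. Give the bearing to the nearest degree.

Δλ = 178.442 − 49.208 = 129.234°.
θ = atan2( sin Δλ · cos φ₂ , cos φ₁ · sin φ₂ − sin φ₁ · cos φ₂ · cos Δλ )
  = atan2(0.73606, -0.48865) = 123.579° → normalised to [0°, 360°): 123.579°.

124°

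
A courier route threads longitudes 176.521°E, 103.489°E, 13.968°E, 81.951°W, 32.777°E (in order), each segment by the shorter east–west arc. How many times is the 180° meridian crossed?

Leg 1: +176.521° → +103.489°, shortest Δλ = -73.032° (west) — does not cross 180°.
Leg 2: +103.489° → +13.968°, shortest Δλ = -89.521° (west) — does not cross 180°.
Leg 3: +13.968° → -81.951°, shortest Δλ = -95.919° (west) — does not cross 180°.
Leg 4: -81.951° → +32.777°, shortest Δλ = 114.728° (east) — does not cross 180°.
Total crossings: 0.

0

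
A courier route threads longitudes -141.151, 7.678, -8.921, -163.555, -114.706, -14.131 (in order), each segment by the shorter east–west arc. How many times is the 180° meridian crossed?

Leg 1: -141.151° → +7.678°, shortest Δλ = 148.829° (east) — does not cross 180°.
Leg 2: +7.678° → -8.921°, shortest Δλ = -16.599° (west) — does not cross 180°.
Leg 3: -8.921° → -163.555°, shortest Δλ = -154.634° (west) — does not cross 180°.
Leg 4: -163.555° → -114.706°, shortest Δλ = 48.849° (east) — does not cross 180°.
Leg 5: -114.706° → -14.131°, shortest Δλ = 100.575° (east) — does not cross 180°.
Total crossings: 0.

0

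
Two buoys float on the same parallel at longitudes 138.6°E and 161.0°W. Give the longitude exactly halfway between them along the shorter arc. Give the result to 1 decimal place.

168.8°E

Signed shortest Δλ from +138.6° to -161.0° is +60.4°.
Midpoint longitude = +138.6° + (+60.4°)/2 = +138.6° + 30.2° = +168.8°.
(The naïve average (+138.6 + -161.0)/2 = -11.2° is on the wrong side of the globe.)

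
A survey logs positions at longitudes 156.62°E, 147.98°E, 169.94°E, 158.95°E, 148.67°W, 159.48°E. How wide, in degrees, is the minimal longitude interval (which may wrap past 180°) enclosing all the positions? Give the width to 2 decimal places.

Sort the longitudes: -148.67°, +147.98°, +156.62°, +158.95°, +159.48°, +169.94°.
Eastward gaps between consecutive values (wrapping around): 296.65°, 8.64°, 2.33°, 0.53°, 10.46°, 41.39°.
Largest gap = 296.65° ⇒ minimal covering band is its complement: 360° − 296.65° = 63.35°.
Band runs from +147.98° eastward to -148.67°, crossing the antimeridian.

63.35°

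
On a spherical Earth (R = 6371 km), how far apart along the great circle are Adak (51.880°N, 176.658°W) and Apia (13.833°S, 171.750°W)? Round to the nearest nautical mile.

3954 nmi

Δλ = -171.750 − -176.658 = 4.908°.
Δφ = -13.833 − 51.880 = -65.713°.
a = sin²(Δφ/2) + cos φ₁ · cos φ₂ · sin²(Δλ/2) = 0.295445.
c = 2·atan2(√a, √(1−a)) = 1.14932 rad → d = 6371·c ≈ 7322.31 km ≈ 3953.73 nmi.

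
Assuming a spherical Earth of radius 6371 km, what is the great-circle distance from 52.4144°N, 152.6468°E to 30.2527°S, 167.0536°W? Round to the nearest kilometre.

Δλ = -167.0536 − 152.6468 = -319.7004°; wrapped into (−180°, 180°]: 40.2996°.
Δφ = -30.2527 − 52.4144 = -82.6671°.
a = sin²(Δφ/2) + cos φ₁ · cos φ₂ · sin²(Δλ/2) = 0.498704.
c = 2·atan2(√a, √(1−a)) = 1.56820 rad → d = 6371·c ≈ 9991.03 km.

9991 km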